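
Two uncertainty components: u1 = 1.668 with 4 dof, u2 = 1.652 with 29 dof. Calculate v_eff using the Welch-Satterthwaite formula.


uc = sqrt(u1^2 + u2^2) = sqrt(1.668^2 + 1.652^2) = 2.3476218
v_eff = uc^4 / (u1^4/v1 + u2^4/v2)
= 2.3476218^4 / (1.668^4/4 + 1.652^4/29)
= 30.374738 / 2.1920205
v_eff = 13.8570

13.8570


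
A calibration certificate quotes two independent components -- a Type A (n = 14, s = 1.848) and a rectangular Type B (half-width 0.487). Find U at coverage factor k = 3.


u_A = s / sqrt(n) = 1.848 / sqrt(14) = 0.49389878
u_B = half_width / sqrt(3) = 0.487 / sqrt(3) = 0.28116958
uc = sqrt(u_A^2 + u_B^2) = sqrt(0.49389878^2 + 0.28116958^2) = 0.56832415
U = k * uc = 3 * 0.56832415
U = 1.7050

1.7050


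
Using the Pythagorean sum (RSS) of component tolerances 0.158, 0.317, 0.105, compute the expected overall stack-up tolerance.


RSS = sqrt(0.158^2 + 0.317^2 + 0.105^2)
= sqrt(0.136478)
= 0.3694

0.3694


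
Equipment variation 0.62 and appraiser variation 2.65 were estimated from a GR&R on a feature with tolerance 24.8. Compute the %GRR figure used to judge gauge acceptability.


GRR = sqrt(EV^2 + AV^2) = sqrt(0.62^2 + 2.65^2) = 2.7215621
%GRR = GRR / tol * 100 = 2.7215621 / 24.8 * 100
%GRR = 10.9740

10.9740


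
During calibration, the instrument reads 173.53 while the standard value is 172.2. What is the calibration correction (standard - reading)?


Correction = standard - reading
= 172.2 - 173.53
= -1.3300

-1.3300


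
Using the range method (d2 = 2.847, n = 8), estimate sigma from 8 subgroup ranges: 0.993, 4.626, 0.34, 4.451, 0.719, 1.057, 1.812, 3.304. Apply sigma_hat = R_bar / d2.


R_bar = (0.993 + 4.626 + 0.34 + 4.451 + 0.719 + 1.057 + 1.812 + 3.304) / 8
R_bar = 17.302 / 8 = 2.16275
sigma_hat = R_bar / d2 = 2.16275 / 2.847 = 0.7597

0.7597


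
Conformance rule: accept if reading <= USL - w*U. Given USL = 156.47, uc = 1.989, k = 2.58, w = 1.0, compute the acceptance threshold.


U = k * uc = 2.58 * 1.989 = 5.13162
guard band g = w * U = 1.0 * 5.13162 = 5.13162
AL = USL - g = 156.47 - 5.13162
AL = 151.3384

151.3384


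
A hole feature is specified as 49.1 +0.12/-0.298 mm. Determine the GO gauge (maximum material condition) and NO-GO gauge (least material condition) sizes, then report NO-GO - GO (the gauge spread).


GO = nominal - lower_tol (smallest hole = maximum material condition)
GO = 49.1 - 0.298 = 48.802
NO-GO = nominal + upper_tol (largest hole = least material condition)
NO-GO = 49.1 + 0.12 = 49.22
spread = NO-GO - GO = 49.22 - 48.802 = 0.4180

0.4180


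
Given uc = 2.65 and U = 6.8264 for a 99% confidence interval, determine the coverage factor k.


k = U / uc
k = 6.8264 / 2.65
k = 2.576

2.576


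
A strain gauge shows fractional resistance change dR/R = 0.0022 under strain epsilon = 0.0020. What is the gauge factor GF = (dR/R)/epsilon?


GF = (dR/R) / epsilon
= 0.0022 / 0.0020
= 1.1000

1.1000


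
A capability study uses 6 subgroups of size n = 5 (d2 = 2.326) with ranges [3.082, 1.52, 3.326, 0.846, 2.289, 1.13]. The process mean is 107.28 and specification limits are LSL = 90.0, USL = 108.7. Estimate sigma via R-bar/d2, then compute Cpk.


R_bar = (3.082 + 1.52 + 3.326 + 0.846 + 2.289 + 1.13) / 6 = 2.0321667
sigma = R_bar / d2 = 2.0321667 / 2.326 = 0.87367442
Cp = (USL - LSL)/(6*sigma) = (108.7 - 90.0)/(6*0.87367442) = 3.5673
Cpu = (108.7 - 107.28)/(3*0.87367442) = 0.5418
Cpl = (107.28 - 90.0)/(3*0.87367442) = 6.5928
Cpk = min(Cpu, Cpl) = 0.5418

0.5418


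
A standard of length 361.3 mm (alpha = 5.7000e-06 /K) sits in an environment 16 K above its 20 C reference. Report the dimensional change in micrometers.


dL = L * alpha * dT
= 361.3 * 5.7000e-06 * 16
= 0.0329506 mm
dL_um = 0.0329506 * 1000 = 32.9506 um

32.9506


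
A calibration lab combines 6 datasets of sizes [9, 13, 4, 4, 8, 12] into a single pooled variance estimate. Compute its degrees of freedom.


nu = sum_i (n_i - 1)
nu = ((9 - 1) + (13 - 1) + (4 - 1) + (4 - 1) + (8 - 1) + (12 - 1))
nu = 8 + 12 + 3 + 3 + 7 + 11
nu = 44

44


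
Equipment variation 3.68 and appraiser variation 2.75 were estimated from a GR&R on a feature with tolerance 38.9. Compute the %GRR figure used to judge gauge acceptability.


GRR = sqrt(EV^2 + AV^2) = sqrt(3.68^2 + 2.75^2) = 4.594007
%GRR = GRR / tol * 100 = 4.594007 / 38.9 * 100
%GRR = 11.8098

11.8098


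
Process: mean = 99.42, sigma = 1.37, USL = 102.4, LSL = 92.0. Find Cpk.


Cpu = (USL - mean) / (3*sigma) = (102.4 - 99.42) / (3*1.37) = 0.7251
Cpl = (mean - LSL) / (3*sigma) = (99.42 - 92.0) / (3*1.37) = 1.8054
Cpk = min(Cpu, Cpl) = 0.7251

0.7251


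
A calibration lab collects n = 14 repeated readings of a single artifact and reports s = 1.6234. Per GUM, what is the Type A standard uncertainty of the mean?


u_A = s / sqrt(n)
u_A = 1.6234 / sqrt(14)
u_A = 1.6234 / 3.7416574
u_A = 0.4339

0.4339


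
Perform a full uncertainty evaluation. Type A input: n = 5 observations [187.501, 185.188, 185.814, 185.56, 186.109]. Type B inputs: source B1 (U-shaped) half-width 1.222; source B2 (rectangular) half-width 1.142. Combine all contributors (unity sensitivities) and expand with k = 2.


mean = (187.501 + 185.188 + 185.814 + 185.56 + 186.109) / 5 = 186.0344
s = sqrt(sum((x - mean)^2)/(n-1)) = 0.88691956
u_A = s / sqrt(n) = 0.88691956 / sqrt(5) = 0.39664249
u_B1 = 1.222 / sqrt(2) = 0.86408449
u_B2 = 1.142 / sqrt(3) = 0.65933401
uc = sqrt(0.39664249^2 + 0.86408449^2 + 0.65933401^2) = 1.1570171
U = k * uc = 2 * 1.1570171
U = 2.3140

2.3140


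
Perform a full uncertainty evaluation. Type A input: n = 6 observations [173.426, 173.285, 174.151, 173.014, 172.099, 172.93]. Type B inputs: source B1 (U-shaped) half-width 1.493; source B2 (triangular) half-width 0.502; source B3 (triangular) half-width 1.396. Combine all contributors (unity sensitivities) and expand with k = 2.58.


mean = (173.426 + 173.285 + 174.151 + 173.014 + 172.099 + 172.93) / 6 = 173.1508333
s = sqrt(sum((x - mean)^2)/(n-1)) = 0.67348271
u_A = s / sqrt(n) = 0.67348271 / sqrt(6) = 0.27494817
u_B1 = 1.493 / sqrt(2) = 1.0557104
u_B2 = 0.502 / sqrt(6) = 0.20494064
u_B3 = 1.396 / sqrt(6) = 0.56991461
uc = sqrt(0.27494817^2 + 1.0557104^2 + 0.20494064^2 + 0.56991461^2) = 1.2477677
U = k * uc = 2.58 * 1.2477677
U = 3.2192

3.2192


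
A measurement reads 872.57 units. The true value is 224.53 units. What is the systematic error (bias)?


Systematic error = measured - true
= 872.57 - 224.53
= 648.0400

648.0400


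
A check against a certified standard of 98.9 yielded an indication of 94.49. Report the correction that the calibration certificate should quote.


Correction = standard - reading
= 98.9 - 94.49
= 4.4100

4.4100


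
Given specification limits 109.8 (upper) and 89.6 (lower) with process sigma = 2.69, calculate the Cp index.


Cp = (USL - LSL) / (6 * sigma)
= (109.8 - 89.6) / (6 * 2.69)
= 20.2000 / 16.1400
= 1.2515

1.2515


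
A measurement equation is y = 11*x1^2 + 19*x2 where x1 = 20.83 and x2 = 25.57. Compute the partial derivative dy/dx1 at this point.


y = 11*x1^2 + 19*x2
dy/dx1 = 2*11*x1
Evaluate at x1 = 20.83: c1 = 22 * 20.83
c1 = 458.2600

458.2600


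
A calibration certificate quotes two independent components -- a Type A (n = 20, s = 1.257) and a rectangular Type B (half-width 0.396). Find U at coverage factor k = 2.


u_A = s / sqrt(n) = 1.257 / sqrt(20) = 0.28107374
u_B = half_width / sqrt(3) = 0.396 / sqrt(3) = 0.22863071
uc = sqrt(u_A^2 + u_B^2) = sqrt(0.28107374^2 + 0.22863071^2) = 0.36231816
U = k * uc = 2 * 0.36231816
U = 0.7246

0.7246


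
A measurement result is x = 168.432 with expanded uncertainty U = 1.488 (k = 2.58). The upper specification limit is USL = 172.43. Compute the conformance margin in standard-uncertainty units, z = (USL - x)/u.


u = U / k = 1.488 / 2.58 = 0.57674419
margin = |USL - x| = |172.43 - 168.432| = 3.998
z = margin / u = 3.998 / 0.57674419
z = 6.9320

6.9320


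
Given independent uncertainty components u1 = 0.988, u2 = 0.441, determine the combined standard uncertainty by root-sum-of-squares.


uc = sqrt(0.988^2 + 0.441^2)
uc = sqrt(1.170625)
uc = 1.0820

1.0820


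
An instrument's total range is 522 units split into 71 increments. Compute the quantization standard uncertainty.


resolution = range / divisions
resolution = 522 / 71 = 7.3521127
u_res = resolution / (2*sqrt(3))
u_res = 7.3521127 / 3.4641016
u_res = 2.1224

2.1224


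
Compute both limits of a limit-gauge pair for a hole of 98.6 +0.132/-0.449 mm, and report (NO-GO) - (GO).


GO = nominal - lower_tol (smallest hole = maximum material condition)
GO = 98.6 - 0.449 = 98.151
NO-GO = nominal + upper_tol (largest hole = least material condition)
NO-GO = 98.6 + 0.132 = 98.732
spread = NO-GO - GO = 98.732 - 98.151 = 0.5810

0.5810


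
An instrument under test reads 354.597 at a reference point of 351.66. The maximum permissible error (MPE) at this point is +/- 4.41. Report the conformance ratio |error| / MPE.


e = indication - reference = 354.597 - 351.66 = 2.9370
|e| = 2.9370
ratio = |e| / MPE = 2.9370 / 4.41
ratio = 0.6660

0.6660


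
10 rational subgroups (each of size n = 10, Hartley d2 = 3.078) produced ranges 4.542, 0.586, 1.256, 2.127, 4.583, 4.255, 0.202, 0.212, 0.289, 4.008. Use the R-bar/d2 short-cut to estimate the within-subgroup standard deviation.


R_bar = (4.542 + 0.586 + 1.256 + 2.127 + 4.583 + 4.255 + 0.202 + 0.212 + 0.289 + 4.008) / 10
R_bar = 22.06 / 10 = 2.206
sigma_hat = R_bar / d2 = 2.206 / 3.078 = 0.7167

0.7167


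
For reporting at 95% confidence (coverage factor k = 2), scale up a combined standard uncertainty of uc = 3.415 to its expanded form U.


U = k * uc
U = 2 * 3.415
U = 6.8300

6.8300


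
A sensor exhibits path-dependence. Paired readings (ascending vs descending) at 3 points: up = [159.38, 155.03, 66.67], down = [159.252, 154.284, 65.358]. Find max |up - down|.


|159.38 - 159.252| = 0.1280
|155.03 - 154.284| = 0.7460
|66.67 - 65.358| = 1.3120
hysteresis = max(diffs) = 1.3120

1.3120


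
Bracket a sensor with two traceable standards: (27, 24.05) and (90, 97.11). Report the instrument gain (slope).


slope = (y2 - y1) / (x2 - x1)
= (97.11 - 24.05) / (90 - 27)
= 73.0600 / 63
= 1.1597

1.1597


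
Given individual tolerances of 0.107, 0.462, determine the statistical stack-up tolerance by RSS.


RSS = sqrt(0.107^2 + 0.462^2)
= sqrt(0.224893)
= 0.4742

0.4742


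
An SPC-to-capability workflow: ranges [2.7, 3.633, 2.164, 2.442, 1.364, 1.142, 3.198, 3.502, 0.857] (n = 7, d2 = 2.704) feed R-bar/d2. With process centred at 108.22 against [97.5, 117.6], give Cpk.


R_bar = (2.7 + 3.633 + 2.164 + 2.442 + 1.364 + 1.142 + 3.198 + 3.502 + 0.857) / 9 = 2.3335556
sigma = R_bar / d2 = 2.3335556 / 2.704 = 0.86300133
Cp = (USL - LSL)/(6*sigma) = (117.6 - 97.5)/(6*0.86300133) = 3.8818
Cpu = (117.6 - 108.22)/(3*0.86300133) = 3.6230
Cpl = (108.22 - 97.5)/(3*0.86300133) = 4.1406
Cpk = min(Cpu, Cpl) = 3.6230

3.6230


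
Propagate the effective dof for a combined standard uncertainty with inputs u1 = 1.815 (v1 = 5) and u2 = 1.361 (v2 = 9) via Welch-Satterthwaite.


uc = sqrt(u1^2 + u2^2) = sqrt(1.815^2 + 1.361^2) = 2.2686
v_eff = uc^4 / (u1^4/v1 + u2^4/v2)
= 2.2686^4 / (1.815^4/5 + 1.361^4/9)
= 26.486935 / 2.5516162
v_eff = 10.3805

10.3805


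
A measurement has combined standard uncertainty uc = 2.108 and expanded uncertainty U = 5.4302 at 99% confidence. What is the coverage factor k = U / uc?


k = U / uc
k = 5.4302 / 2.108
k = 2.576

2.576


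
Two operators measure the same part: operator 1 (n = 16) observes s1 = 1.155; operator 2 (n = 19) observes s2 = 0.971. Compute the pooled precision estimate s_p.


s_p = sqrt(((n1-1)*s1^2 + (n2-1)*s2^2) / (n1+n2-2))
numerator = (16-1)*1.155^2 + (19-1)*0.971^2 = 20.010375 + 16.971138 = 36.981513
denominator = 16 + 19 - 2 = 33
s_p^2 = 36.981513 / 33 = 1.1206519
s_p = sqrt(1.1206519) = 1.0586

1.0586


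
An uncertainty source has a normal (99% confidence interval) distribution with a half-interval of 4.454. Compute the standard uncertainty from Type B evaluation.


u_B = half_width / 2.576
u_B = 4.454 / 2.576
u_B = 1.7290

1.7290


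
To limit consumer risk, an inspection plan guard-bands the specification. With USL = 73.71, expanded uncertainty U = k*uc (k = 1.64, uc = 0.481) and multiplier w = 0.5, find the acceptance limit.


U = k * uc = 1.64 * 0.481 = 0.78884
guard band g = w * U = 0.5 * 0.78884 = 0.39442
AL = USL - g = 73.71 - 0.39442
AL = 73.3156

73.3156


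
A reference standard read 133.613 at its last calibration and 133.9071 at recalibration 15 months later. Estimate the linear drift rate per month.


rate = (v2 - v1) / months
= (133.9071 - 133.613) / 15
= 0.2941 / 15
= 0.0196

0.0196


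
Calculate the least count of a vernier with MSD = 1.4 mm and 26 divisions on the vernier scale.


LC = MSD / n_div
= 1.4 / 26
= 0.0538

0.0538


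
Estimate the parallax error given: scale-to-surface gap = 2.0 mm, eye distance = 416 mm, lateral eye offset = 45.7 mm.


error = h * offset / d
= 2.0 * 45.7 / 416
= 0.2197

0.2197


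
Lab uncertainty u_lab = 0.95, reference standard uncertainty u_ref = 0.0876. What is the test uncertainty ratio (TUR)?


TUR = u_lab / u_ref
= 0.95 / 0.0876
= 10.8447

10.8447


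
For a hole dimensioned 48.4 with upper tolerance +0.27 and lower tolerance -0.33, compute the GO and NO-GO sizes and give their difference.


GO = nominal - lower_tol (smallest hole = maximum material condition)
GO = 48.4 - 0.33 = 48.07
NO-GO = nominal + upper_tol (largest hole = least material condition)
NO-GO = 48.4 + 0.27 = 48.67
spread = NO-GO - GO = 48.67 - 48.07 = 0.6000

0.6000


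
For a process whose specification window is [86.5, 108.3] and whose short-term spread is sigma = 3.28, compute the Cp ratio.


Cp = (USL - LSL) / (6 * sigma)
= (108.3 - 86.5) / (6 * 3.28)
= 21.8000 / 19.6800
= 1.1077

1.1077


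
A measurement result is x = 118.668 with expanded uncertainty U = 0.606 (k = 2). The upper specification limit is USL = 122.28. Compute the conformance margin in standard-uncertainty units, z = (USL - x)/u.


u = U / k = 0.606 / 2 = 0.303
margin = |USL - x| = |122.28 - 118.668| = 3.612
z = margin / u = 3.612 / 0.303
z = 11.9208

11.9208


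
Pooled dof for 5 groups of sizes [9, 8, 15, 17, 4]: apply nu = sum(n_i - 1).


nu = sum_i (n_i - 1)
nu = ((9 - 1) + (8 - 1) + (15 - 1) + (17 - 1) + (4 - 1))
nu = 8 + 7 + 14 + 16 + 3
nu = 48

48


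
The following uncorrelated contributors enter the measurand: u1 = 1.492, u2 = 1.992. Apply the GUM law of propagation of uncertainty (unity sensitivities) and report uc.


uc = sqrt(1.492^2 + 1.992^2)
uc = sqrt(6.194128)
uc = 2.4888

2.4888


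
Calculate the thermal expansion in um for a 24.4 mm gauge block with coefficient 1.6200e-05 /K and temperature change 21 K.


dL = L * alpha * dT
= 24.4 * 1.6200e-05 * 21
= 0.0083009 mm
dL_um = 0.0083009 * 1000 = 8.3009 um

8.3009


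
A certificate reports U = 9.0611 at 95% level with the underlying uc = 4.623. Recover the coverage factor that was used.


k = U / uc
k = 9.0611 / 4.623
k = 1.96

1.96


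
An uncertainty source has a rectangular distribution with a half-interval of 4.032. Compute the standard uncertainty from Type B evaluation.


u_B = half_width / sqrt(3)
u_B = 4.032 / 1.7320508
u_B = 2.3279

2.3279


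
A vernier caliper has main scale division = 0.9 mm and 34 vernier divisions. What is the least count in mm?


LC = MSD / n_div
= 0.9 / 34
= 0.0265

0.0265


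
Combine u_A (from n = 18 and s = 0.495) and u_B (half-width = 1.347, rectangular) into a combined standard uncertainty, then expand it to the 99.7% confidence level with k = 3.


u_A = s / sqrt(n) = 0.495 / sqrt(18) = 0.11667262
u_B = half_width / sqrt(3) = 1.347 / sqrt(3) = 0.77769081
uc = sqrt(u_A^2 + u_B^2) = sqrt(0.11667262^2 + 0.77769081^2) = 0.78639398
U = k * uc = 3 * 0.78639398
U = 2.3592

2.3592


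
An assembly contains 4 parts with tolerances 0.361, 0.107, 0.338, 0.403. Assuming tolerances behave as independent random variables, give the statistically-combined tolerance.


RSS = sqrt(0.361^2 + 0.107^2 + 0.338^2 + 0.403^2)
= sqrt(0.418423)
= 0.6469

0.6469


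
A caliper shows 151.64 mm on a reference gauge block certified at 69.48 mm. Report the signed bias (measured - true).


Systematic error = measured - true
= 151.64 - 69.48
= 82.1600

82.1600


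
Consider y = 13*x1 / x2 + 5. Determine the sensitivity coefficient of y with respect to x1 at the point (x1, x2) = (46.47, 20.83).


y = 13*x1 / x2 + 5
dy/dx1 = 13/x2
Evaluate at x2 = 20.83: c1 = 13 / 20.83
c1 = 0.6241

0.6241


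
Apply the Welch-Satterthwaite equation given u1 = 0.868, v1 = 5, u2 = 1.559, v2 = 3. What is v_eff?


uc = sqrt(u1^2 + u2^2) = sqrt(0.868^2 + 1.559^2) = 1.78435
v_eff = uc^4 / (u1^4/v1 + u2^4/v2)
= 1.78435^4 / (0.868^4/5 + 1.559^4/3)
= 10.137251 / 2.0826088
v_eff = 4.8676

4.8676


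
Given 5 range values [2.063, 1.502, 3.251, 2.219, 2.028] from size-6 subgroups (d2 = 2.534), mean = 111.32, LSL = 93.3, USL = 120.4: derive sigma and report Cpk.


R_bar = (2.063 + 1.502 + 3.251 + 2.219 + 2.028) / 5 = 2.2126
sigma = R_bar / d2 = 2.2126 / 2.534 = 0.87316496
Cp = (USL - LSL)/(6*sigma) = (120.4 - 93.3)/(6*0.87316496) = 5.1728
Cpu = (120.4 - 111.32)/(3*0.87316496) = 3.4663
Cpl = (111.32 - 93.3)/(3*0.87316496) = 6.8792
Cpk = min(Cpu, Cpl) = 3.4663

3.4663


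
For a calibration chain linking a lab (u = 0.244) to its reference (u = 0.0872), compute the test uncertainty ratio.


TUR = u_lab / u_ref
= 0.244 / 0.0872
= 2.7982

2.7982


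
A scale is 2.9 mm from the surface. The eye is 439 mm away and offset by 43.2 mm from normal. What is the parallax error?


error = h * offset / d
= 2.9 * 43.2 / 439
= 0.2854

0.2854


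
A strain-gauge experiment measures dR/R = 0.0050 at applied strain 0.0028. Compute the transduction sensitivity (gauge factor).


GF = (dR/R) / epsilon
= 0.0050 / 0.0028
= 1.7857

1.7857


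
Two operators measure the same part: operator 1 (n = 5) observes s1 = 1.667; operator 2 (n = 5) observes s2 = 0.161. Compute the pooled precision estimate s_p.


s_p = sqrt(((n1-1)*s1^2 + (n2-1)*s2^2) / (n1+n2-2))
numerator = (5-1)*1.667^2 + (5-1)*0.161^2 = 11.115556 + 0.103684 = 11.21924
denominator = 5 + 5 - 2 = 8
s_p^2 = 11.21924 / 8 = 1.402405
s_p = sqrt(1.402405) = 1.1842

1.1842


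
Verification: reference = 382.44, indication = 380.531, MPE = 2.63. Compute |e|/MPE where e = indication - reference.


e = indication - reference = 380.531 - 382.44 = -1.9090
|e| = 1.9090
ratio = |e| / MPE = 1.9090 / 2.63
ratio = 0.7259

0.7259


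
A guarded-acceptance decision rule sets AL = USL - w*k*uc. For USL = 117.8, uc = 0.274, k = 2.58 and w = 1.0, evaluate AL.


U = k * uc = 2.58 * 0.274 = 0.70692
guard band g = w * U = 1.0 * 0.70692 = 0.70692
AL = USL - g = 117.8 - 0.70692
AL = 117.0931

117.0931


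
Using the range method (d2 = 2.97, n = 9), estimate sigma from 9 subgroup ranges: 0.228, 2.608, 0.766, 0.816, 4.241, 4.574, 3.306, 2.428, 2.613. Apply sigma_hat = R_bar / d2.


R_bar = (0.228 + 2.608 + 0.766 + 0.816 + 4.241 + 4.574 + 3.306 + 2.428 + 2.613) / 9
R_bar = 21.58 / 9 = 2.3977778
sigma_hat = R_bar / d2 = 2.3977778 / 2.97 = 0.8073

0.8073


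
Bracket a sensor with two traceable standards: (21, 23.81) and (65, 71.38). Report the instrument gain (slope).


slope = (y2 - y1) / (x2 - x1)
= (71.38 - 23.81) / (65 - 21)
= 47.5700 / 44
= 1.0811

1.0811


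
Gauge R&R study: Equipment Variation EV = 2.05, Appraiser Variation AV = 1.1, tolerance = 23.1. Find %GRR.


GRR = sqrt(EV^2 + AV^2) = sqrt(2.05^2 + 1.1^2) = 2.326478
%GRR = GRR / tol * 100 = 2.326478 / 23.1 * 100
%GRR = 10.0713

10.0713


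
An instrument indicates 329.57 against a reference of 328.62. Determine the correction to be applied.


Correction = standard - reading
= 328.62 - 329.57
= -0.9500

-0.9500


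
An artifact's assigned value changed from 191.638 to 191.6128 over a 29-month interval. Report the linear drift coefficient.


rate = (v2 - v1) / months
= (191.6128 - 191.638) / 29
= -0.0252 / 29
= -8.6897e-04

-8.6897e-04


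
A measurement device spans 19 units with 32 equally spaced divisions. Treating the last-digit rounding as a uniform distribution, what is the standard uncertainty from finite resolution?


resolution = range / divisions
resolution = 19 / 32 = 0.59375
u_res = resolution / (2*sqrt(3))
u_res = 0.59375 / 3.4641016
u_res = 0.1714

0.1714


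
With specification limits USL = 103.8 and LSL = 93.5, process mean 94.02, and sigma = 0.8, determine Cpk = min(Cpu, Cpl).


Cpu = (USL - mean) / (3*sigma) = (103.8 - 94.02) / (3*0.8) = 4.0750
Cpl = (mean - LSL) / (3*sigma) = (94.02 - 93.5) / (3*0.8) = 0.2167
Cpk = min(Cpu, Cpl) = 0.2167

0.2167


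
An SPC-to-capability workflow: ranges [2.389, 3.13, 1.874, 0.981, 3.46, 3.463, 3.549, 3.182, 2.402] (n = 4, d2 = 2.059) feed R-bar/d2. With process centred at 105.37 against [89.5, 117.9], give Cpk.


R_bar = (2.389 + 3.13 + 1.874 + 0.981 + 3.46 + 3.463 + 3.549 + 3.182 + 2.402) / 9 = 2.7144444
sigma = R_bar / d2 = 2.7144444 / 2.059 = 1.3183314
Cp = (USL - LSL)/(6*sigma) = (117.9 - 89.5)/(6*1.3183314) = 3.5904
Cpu = (117.9 - 105.37)/(3*1.3183314) = 3.1681
Cpl = (105.37 - 89.5)/(3*1.3183314) = 4.0126
Cpk = min(Cpu, Cpl) = 3.1681

3.1681


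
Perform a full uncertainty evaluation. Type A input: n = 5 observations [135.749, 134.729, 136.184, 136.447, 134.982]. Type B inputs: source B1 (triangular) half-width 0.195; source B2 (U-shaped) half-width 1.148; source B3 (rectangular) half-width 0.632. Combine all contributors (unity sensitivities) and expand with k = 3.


mean = (135.749 + 134.729 + 136.184 + 136.447 + 134.982) / 5 = 135.6182
s = sqrt(sum((x - mean)^2)/(n-1)) = 0.74491187
u_A = s / sqrt(n) = 0.74491187 / sqrt(5) = 0.33313472
u_B1 = 0.195 / sqrt(6) = 0.079608417
u_B2 = 1.148 / sqrt(2) = 0.81175858
u_B3 = 0.632 / sqrt(3) = 0.36488537
uc = sqrt(0.33313472^2 + 0.079608417^2 + 0.81175858^2 + 0.36488537^2) = 0.95362968
U = k * uc = 3 * 0.95362968
U = 2.8609

2.8609


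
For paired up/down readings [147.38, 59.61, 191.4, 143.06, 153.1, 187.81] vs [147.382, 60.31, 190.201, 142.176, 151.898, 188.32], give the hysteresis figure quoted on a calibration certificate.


|147.38 - 147.382| = 0.0020
|59.61 - 60.31| = 0.7000
|191.4 - 190.201| = 1.1990
|143.06 - 142.176| = 0.8840
|153.1 - 151.898| = 1.2020
|187.81 - 188.32| = 0.5100
hysteresis = max(diffs) = 1.2020

1.2020


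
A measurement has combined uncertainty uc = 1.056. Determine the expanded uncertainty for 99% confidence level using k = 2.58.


U = k * uc
U = 2.58 * 1.056
U = 2.7245

2.7245


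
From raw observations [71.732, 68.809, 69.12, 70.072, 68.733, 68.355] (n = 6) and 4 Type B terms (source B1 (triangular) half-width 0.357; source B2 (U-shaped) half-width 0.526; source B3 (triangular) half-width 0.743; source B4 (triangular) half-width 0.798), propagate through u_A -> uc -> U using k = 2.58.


mean = (71.732 + 68.809 + 69.12 + 70.072 + 68.733 + 68.355) / 6 = 69.47016667
s = sqrt(sum((x - mean)^2)/(n-1)) = 1.2509886
u_A = s / sqrt(n) = 1.2509886 / sqrt(6) = 0.51071396
u_B1 = 0.357 / sqrt(6) = 0.14574464
u_B2 = 0.526 / sqrt(2) = 0.37193817
u_B3 = 0.743 / sqrt(6) = 0.30332848
u_B4 = 0.798 / sqrt(6) = 0.32578214
uc = sqrt(0.51071396^2 + 0.14574464^2 + 0.37193817^2 + 0.30332848^2 + 0.32578214^2) = 0.78647977
U = k * uc = 2.58 * 0.78647977
U = 2.0291

2.0291


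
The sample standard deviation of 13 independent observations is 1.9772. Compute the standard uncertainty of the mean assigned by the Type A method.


u_A = s / sqrt(n)
u_A = 1.9772 / sqrt(13)
u_A = 1.9772 / 3.6055513
u_A = 0.5484

0.5484


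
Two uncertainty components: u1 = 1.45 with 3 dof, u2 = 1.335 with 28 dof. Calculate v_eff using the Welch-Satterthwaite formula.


uc = sqrt(u1^2 + u2^2) = sqrt(1.45^2 + 1.335^2) = 1.9709706
v_eff = uc^4 / (u1^4/v1 + u2^4/v2)
= 1.9709706^4 / (1.45^4/3 + 1.335^4/28)
= 15.091089 / 1.5869423
v_eff = 9.5095

9.5095


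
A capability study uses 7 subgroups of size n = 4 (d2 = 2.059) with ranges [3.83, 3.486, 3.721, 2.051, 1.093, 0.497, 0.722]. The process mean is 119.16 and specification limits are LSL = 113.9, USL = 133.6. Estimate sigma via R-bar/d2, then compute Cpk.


R_bar = (3.83 + 3.486 + 3.721 + 2.051 + 1.093 + 0.497 + 0.722) / 7 = 2.2
sigma = R_bar / d2 = 2.2 / 2.059 = 1.0684798
Cp = (USL - LSL)/(6*sigma) = (133.6 - 113.9)/(6*1.0684798) = 3.0729
Cpu = (133.6 - 119.16)/(3*1.0684798) = 4.5048
Cpl = (119.16 - 113.9)/(3*1.0684798) = 1.6410
Cpk = min(Cpu, Cpl) = 1.6410

1.6410


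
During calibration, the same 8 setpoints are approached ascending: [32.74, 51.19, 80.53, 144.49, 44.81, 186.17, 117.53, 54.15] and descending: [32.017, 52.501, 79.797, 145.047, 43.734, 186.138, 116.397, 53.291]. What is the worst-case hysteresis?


|32.74 - 32.017| = 0.7230
|51.19 - 52.501| = 1.3110
|80.53 - 79.797| = 0.7330
|144.49 - 145.047| = 0.5570
|44.81 - 43.734| = 1.0760
|186.17 - 186.138| = 0.0320
|117.53 - 116.397| = 1.1330
|54.15 - 53.291| = 0.8590
hysteresis = max(diffs) = 1.3110

1.3110


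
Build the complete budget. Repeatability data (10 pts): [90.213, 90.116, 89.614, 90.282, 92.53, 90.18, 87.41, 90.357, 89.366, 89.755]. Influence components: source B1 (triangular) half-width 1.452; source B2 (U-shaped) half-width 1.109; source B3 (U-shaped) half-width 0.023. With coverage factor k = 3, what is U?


mean = (90.213 + 90.116 + 89.614 + 90.282 + 92.53 + 90.18 + 87.41 + 90.357 + 89.366 + 89.755) / 10 = 89.9823
s = sqrt(sum((x - mean)^2)/(n-1)) = 1.247889
u_A = s / sqrt(n) = 1.247889 / sqrt(10) = 0.39461715
u_B1 = 1.452 / sqrt(6) = 0.59277652
u_B2 = 1.109 / sqrt(2) = 0.78418142
u_B3 = 0.023 / sqrt(2) = 0.016263456
uc = sqrt(0.39461715^2 + 0.59277652^2 + 0.78418142^2 + 0.016263456^2) = 1.0593921
U = k * uc = 3 * 1.0593921
U = 3.1782

3.1782


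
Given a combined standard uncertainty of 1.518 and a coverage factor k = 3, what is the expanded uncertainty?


U = k * uc
U = 3 * 1.518
U = 4.5540

4.5540


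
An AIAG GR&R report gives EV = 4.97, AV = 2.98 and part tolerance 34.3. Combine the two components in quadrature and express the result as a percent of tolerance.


GRR = sqrt(EV^2 + AV^2) = sqrt(4.97^2 + 2.98^2) = 5.7949374
%GRR = GRR / tol * 100 = 5.7949374 / 34.3 * 100
%GRR = 16.8949

16.8949


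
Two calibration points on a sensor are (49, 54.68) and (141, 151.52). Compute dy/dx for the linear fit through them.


slope = (y2 - y1) / (x2 - x1)
= (151.52 - 54.68) / (141 - 49)
= 96.8400 / 92
= 1.0526

1.0526


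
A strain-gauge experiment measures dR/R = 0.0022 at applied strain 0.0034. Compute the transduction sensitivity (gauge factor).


GF = (dR/R) / epsilon
= 0.0022 / 0.0034
= 0.6471

0.6471


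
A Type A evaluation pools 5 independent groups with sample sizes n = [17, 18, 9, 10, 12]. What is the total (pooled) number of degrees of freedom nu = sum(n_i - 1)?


nu = sum_i (n_i - 1)
nu = ((17 - 1) + (18 - 1) + (9 - 1) + (10 - 1) + (12 - 1))
nu = 16 + 17 + 8 + 9 + 11
nu = 61

61


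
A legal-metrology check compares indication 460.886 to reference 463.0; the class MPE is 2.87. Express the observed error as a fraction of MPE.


e = indication - reference = 460.886 - 463.0 = -2.1140
|e| = 2.1140
ratio = |e| / MPE = 2.1140 / 2.87
ratio = 0.7366

0.7366


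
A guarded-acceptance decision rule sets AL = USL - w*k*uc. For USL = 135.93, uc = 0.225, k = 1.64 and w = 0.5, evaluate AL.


U = k * uc = 1.64 * 0.225 = 0.369
guard band g = w * U = 0.5 * 0.369 = 0.1845
AL = USL - g = 135.93 - 0.1845
AL = 135.7455

135.7455


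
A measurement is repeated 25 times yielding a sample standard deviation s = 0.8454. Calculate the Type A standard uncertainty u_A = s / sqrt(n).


u_A = s / sqrt(n)
u_A = 0.8454 / sqrt(25)
u_A = 0.8454 / 5
u_A = 0.1691

0.1691


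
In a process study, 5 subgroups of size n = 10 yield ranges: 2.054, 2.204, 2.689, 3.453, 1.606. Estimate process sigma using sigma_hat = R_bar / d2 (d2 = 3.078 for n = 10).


R_bar = (2.054 + 2.204 + 2.689 + 3.453 + 1.606) / 5
R_bar = 12.006 / 5 = 2.4012
sigma_hat = R_bar / d2 = 2.4012 / 3.078 = 0.7801

0.7801


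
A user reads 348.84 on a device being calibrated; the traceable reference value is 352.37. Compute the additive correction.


Correction = standard - reading
= 352.37 - 348.84
= 3.5300

3.5300


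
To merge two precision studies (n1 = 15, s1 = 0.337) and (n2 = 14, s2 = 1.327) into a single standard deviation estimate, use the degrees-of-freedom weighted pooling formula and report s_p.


s_p = sqrt(((n1-1)*s1^2 + (n2-1)*s2^2) / (n1+n2-2))
numerator = (15-1)*0.337^2 + (14-1)*1.327^2 = 1.589966 + 22.892077 = 24.482043
denominator = 15 + 14 - 2 = 27
s_p^2 = 24.482043 / 27 = 0.90674233
s_p = sqrt(0.90674233) = 0.9522

0.9522


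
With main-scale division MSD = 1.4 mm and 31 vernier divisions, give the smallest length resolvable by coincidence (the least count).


LC = MSD / n_div
= 1.4 / 31
= 0.0452

0.0452


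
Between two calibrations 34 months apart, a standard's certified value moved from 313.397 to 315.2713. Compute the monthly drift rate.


rate = (v2 - v1) / months
= (315.2713 - 313.397) / 34
= 1.8743 / 34
= 0.0551

0.0551


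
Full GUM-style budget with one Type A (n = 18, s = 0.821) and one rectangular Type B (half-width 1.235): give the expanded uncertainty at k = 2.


u_A = s / sqrt(n) = 0.821 / sqrt(18) = 0.19351156
u_B = half_width / sqrt(3) = 1.235 / sqrt(3) = 0.71302758
uc = sqrt(u_A^2 + u_B^2) = sqrt(0.19351156^2 + 0.71302758^2) = 0.73882004
U = k * uc = 2 * 0.73882004
U = 1.4776

1.4776


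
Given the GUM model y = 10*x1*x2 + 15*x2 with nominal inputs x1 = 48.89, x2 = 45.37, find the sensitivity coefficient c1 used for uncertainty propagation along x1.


y = 10*x1*x2 + 15*x2
dy/dx1 = 10*x2
Evaluate at x2 = 45.37: c1 = 10 * 45.37
c1 = 453.7000

453.7000


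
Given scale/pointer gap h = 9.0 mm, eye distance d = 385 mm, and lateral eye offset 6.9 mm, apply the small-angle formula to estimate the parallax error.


error = h * offset / d
= 9.0 * 6.9 / 385
= 0.1613

0.1613


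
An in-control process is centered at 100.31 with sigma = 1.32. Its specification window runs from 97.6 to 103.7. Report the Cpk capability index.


Cpu = (USL - mean) / (3*sigma) = (103.7 - 100.31) / (3*1.32) = 0.8561
Cpl = (mean - LSL) / (3*sigma) = (100.31 - 97.6) / (3*1.32) = 0.6843
Cpk = min(Cpu, Cpl) = 0.6843

0.6843


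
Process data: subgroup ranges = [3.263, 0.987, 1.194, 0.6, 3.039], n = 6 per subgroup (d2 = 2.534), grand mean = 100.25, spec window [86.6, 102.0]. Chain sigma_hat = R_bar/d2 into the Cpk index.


R_bar = (3.263 + 0.987 + 1.194 + 0.6 + 3.039) / 5 = 1.8166
sigma = R_bar / d2 = 1.8166 / 2.534 = 0.71689029
Cp = (USL - LSL)/(6*sigma) = (102.0 - 86.6)/(6*0.71689029) = 3.5803
Cpu = (102.0 - 100.25)/(3*0.71689029) = 0.8137
Cpl = (100.25 - 86.6)/(3*0.71689029) = 6.3469
Cpk = min(Cpu, Cpl) = 0.8137

0.8137


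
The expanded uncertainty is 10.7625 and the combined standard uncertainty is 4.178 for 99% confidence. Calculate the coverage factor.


k = U / uc
k = 10.7625 / 4.178
k = 2.576

2.576


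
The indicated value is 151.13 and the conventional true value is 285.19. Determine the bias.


Systematic error = measured - true
= 151.13 - 285.19
= -134.0600

-134.0600


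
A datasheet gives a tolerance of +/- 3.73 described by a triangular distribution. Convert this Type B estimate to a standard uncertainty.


u_B = half_width / sqrt(6)
u_B = 3.73 / 2.4494897
u_B = 1.5228

1.5228


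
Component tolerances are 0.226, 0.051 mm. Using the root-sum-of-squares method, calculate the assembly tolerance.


RSS = sqrt(0.226^2 + 0.051^2)
= sqrt(0.053677)
= 0.2317

0.2317


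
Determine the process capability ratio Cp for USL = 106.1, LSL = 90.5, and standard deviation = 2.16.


Cp = (USL - LSL) / (6 * sigma)
= (106.1 - 90.5) / (6 * 2.16)
= 15.6000 / 12.9600
= 1.2037

1.2037


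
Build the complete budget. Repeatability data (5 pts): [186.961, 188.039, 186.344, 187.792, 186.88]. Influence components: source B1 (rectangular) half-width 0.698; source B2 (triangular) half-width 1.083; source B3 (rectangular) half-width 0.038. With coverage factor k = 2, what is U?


mean = (186.961 + 188.039 + 186.344 + 187.792 + 186.88) / 5 = 187.2032
s = sqrt(sum((x - mean)^2)/(n-1)) = 0.69760139
u_A = s / sqrt(n) = 0.69760139 / sqrt(5) = 0.31197683
u_B1 = 0.698 / sqrt(3) = 0.40299049
u_B2 = 1.083 / sqrt(6) = 0.4421329
u_B3 = 0.038 / sqrt(3) = 0.02193931
uc = sqrt(0.31197683^2 + 0.40299049^2 + 0.4421329^2 + 0.02193931^2) = 0.6750509
U = k * uc = 2 * 0.6750509
U = 1.3501

1.3501


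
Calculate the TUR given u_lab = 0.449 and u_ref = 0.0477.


TUR = u_lab / u_ref
= 0.449 / 0.0477
= 9.4130

9.4130


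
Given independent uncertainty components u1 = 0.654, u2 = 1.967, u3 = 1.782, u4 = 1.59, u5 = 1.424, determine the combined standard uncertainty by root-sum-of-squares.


uc = sqrt(0.654^2 + 1.967^2 + 1.782^2 + 1.59^2 + 1.424^2)
uc = sqrt(12.028205)
uc = 3.4682

3.4682


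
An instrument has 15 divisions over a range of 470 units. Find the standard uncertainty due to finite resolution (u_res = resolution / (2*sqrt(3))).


resolution = range / divisions
resolution = 470 / 15 = 31.333333
u_res = resolution / (2*sqrt(3))
u_res = 31.333333 / 3.4641016
u_res = 9.0452

9.0452


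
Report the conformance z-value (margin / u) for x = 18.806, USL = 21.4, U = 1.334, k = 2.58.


u = U / k = 1.334 / 2.58 = 0.51705426
margin = |USL - x| = |21.4 - 18.806| = 2.594
z = margin / u = 2.594 / 0.51705426
z = 5.0169

5.0169


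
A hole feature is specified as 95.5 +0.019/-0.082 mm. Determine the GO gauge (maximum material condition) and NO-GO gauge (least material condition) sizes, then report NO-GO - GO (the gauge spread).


GO = nominal - lower_tol (smallest hole = maximum material condition)
GO = 95.5 - 0.082 = 95.418
NO-GO = nominal + upper_tol (largest hole = least material condition)
NO-GO = 95.5 + 0.019 = 95.519
spread = NO-GO - GO = 95.519 - 95.418 = 0.1010

0.1010


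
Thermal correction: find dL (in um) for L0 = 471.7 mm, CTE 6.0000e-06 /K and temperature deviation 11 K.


dL = L * alpha * dT
= 471.7 * 6.0000e-06 * 11
= 0.0311322 mm
dL_um = 0.0311322 * 1000 = 31.1322 um

31.1322


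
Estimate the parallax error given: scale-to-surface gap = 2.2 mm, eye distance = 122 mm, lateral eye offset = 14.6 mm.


error = h * offset / d
= 2.2 * 14.6 / 122
= 0.2633

0.2633


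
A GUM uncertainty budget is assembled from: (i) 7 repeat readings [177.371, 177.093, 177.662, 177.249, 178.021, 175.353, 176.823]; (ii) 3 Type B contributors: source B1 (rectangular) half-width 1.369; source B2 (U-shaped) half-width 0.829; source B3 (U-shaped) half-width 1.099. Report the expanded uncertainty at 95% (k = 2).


mean = (177.371 + 177.093 + 177.662 + 177.249 + 178.021 + 175.353 + 176.823) / 7 = 177.0817143
s = sqrt(sum((x - mean)^2)/(n-1)) = 0.85500228
u_A = s / sqrt(n) = 0.85500228 / sqrt(7) = 0.32316049
u_B1 = 1.369 / sqrt(3) = 0.79039252
u_B2 = 0.829 / sqrt(2) = 0.58619152
u_B3 = 1.099 / sqrt(2) = 0.77711035
uc = sqrt(0.32316049^2 + 0.79039252^2 + 0.58619152^2 + 0.77711035^2) = 1.2948645
U = k * uc = 2 * 1.2948645
U = 2.5897

2.5897


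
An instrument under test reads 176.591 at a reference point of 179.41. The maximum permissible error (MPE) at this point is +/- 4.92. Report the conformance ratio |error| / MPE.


e = indication - reference = 176.591 - 179.41 = -2.8190
|e| = 2.8190
ratio = |e| / MPE = 2.8190 / 4.92
ratio = 0.5730

0.5730


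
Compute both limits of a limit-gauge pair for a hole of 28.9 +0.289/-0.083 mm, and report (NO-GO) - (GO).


GO = nominal - lower_tol (smallest hole = maximum material condition)
GO = 28.9 - 0.083 = 28.817
NO-GO = nominal + upper_tol (largest hole = least material condition)
NO-GO = 28.9 + 0.289 = 29.189
spread = NO-GO - GO = 29.189 - 28.817 = 0.3720

0.3720


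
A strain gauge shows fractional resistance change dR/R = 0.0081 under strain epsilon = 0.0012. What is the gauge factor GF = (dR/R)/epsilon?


GF = (dR/R) / epsilon
= 0.0081 / 0.0012
= 6.7500

6.7500


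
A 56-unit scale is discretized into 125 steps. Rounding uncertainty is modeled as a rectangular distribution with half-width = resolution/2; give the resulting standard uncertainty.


resolution = range / divisions
resolution = 56 / 125 = 0.448
u_res = resolution / (2*sqrt(3))
u_res = 0.448 / 3.4641016
u_res = 0.1293

0.1293


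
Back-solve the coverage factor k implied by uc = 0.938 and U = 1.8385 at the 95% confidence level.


k = U / uc
k = 1.8385 / 0.938
k = 1.96

1.96


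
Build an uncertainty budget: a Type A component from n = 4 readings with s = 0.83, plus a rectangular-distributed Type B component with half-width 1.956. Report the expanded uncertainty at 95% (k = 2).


u_A = s / sqrt(n) = 0.83 / sqrt(4) = 0.415
u_B = half_width / sqrt(3) = 1.956 / sqrt(3) = 1.1292971
uc = sqrt(u_A^2 + u_B^2) = sqrt(0.415^2 + 1.1292971^2) = 1.2031363
U = k * uc = 2 * 1.2031363
U = 2.4063

2.4063


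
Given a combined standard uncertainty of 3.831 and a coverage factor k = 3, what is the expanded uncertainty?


U = k * uc
U = 3 * 3.831
U = 11.4930

11.4930


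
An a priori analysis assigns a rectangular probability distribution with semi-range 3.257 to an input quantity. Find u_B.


u_B = half_width / sqrt(3)
u_B = 3.257 / 1.7320508
u_B = 1.8804

1.8804


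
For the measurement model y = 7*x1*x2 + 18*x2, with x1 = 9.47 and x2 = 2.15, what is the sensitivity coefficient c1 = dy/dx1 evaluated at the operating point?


y = 7*x1*x2 + 18*x2
dy/dx1 = 7*x2
Evaluate at x2 = 2.15: c1 = 7 * 2.15
c1 = 15.0500

15.0500


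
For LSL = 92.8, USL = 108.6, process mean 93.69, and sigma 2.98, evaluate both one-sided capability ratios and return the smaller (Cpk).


Cpu = (USL - mean) / (3*sigma) = (108.6 - 93.69) / (3*2.98) = 1.6678
Cpl = (mean - LSL) / (3*sigma) = (93.69 - 92.8) / (3*2.98) = 0.0996
Cpk = min(Cpu, Cpl) = 0.0996

0.0996


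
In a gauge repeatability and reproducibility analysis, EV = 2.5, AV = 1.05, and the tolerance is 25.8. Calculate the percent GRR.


GRR = sqrt(EV^2 + AV^2) = sqrt(2.5^2 + 1.05^2) = 2.7115494
%GRR = GRR / tol * 100 = 2.7115494 / 25.8 * 100
%GRR = 10.5099

10.5099


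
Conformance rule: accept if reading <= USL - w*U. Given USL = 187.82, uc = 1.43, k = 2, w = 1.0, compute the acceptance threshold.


U = k * uc = 2 * 1.43 = 2.86
guard band g = w * U = 1.0 * 2.86 = 2.86
AL = USL - g = 187.82 - 2.86
AL = 184.9600

184.9600


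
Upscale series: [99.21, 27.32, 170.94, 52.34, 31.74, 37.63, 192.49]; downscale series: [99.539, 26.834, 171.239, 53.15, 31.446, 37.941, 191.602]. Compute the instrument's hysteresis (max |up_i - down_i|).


|99.21 - 99.539| = 0.3290
|27.32 - 26.834| = 0.4860
|170.94 - 171.239| = 0.2990
|52.34 - 53.15| = 0.8100
|31.74 - 31.446| = 0.2940
|37.63 - 37.941| = 0.3110
|192.49 - 191.602| = 0.8880
hysteresis = max(diffs) = 0.8880

0.8880


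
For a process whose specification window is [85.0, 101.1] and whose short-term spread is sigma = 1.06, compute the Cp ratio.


Cp = (USL - LSL) / (6 * sigma)
= (101.1 - 85.0) / (6 * 1.06)
= 16.1000 / 6.3600
= 2.5314

2.5314


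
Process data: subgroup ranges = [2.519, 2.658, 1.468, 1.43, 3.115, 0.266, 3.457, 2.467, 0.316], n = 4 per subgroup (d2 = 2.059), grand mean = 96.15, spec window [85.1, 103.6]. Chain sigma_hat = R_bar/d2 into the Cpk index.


R_bar = (2.519 + 2.658 + 1.468 + 1.43 + 3.115 + 0.266 + 3.457 + 2.467 + 0.316) / 9 = 1.9662222
sigma = R_bar / d2 = 1.9662222 / 2.059 = 0.95494036
Cp = (USL - LSL)/(6*sigma) = (103.6 - 85.1)/(6*0.95494036) = 3.2288
Cpu = (103.6 - 96.15)/(3*0.95494036) = 2.6005
Cpl = (96.15 - 85.1)/(3*0.95494036) = 3.8571
Cpk = min(Cpu, Cpl) = 2.6005

2.6005
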